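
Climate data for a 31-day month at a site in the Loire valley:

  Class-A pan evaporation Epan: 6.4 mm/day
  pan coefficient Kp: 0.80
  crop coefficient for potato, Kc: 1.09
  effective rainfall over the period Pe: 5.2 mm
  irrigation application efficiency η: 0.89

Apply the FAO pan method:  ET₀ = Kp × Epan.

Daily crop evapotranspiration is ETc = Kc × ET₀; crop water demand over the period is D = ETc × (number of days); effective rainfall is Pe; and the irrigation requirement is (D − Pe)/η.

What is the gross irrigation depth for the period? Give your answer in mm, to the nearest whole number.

ET₀ = 0.80 × 6.4 = 5.1200 mm/d
ETc = Kc × ET₀ = 1.09 × 5.1200 = 5.5808 mm/d
Crop demand D = ETc × 31 d = 5.5808 × 31 = 173.005 mm
D − Pe = 173.005 − 5.2 = 167.805 mm
Gross irrigation = 167.805 / 0.89 = 188.545 mm

189 mm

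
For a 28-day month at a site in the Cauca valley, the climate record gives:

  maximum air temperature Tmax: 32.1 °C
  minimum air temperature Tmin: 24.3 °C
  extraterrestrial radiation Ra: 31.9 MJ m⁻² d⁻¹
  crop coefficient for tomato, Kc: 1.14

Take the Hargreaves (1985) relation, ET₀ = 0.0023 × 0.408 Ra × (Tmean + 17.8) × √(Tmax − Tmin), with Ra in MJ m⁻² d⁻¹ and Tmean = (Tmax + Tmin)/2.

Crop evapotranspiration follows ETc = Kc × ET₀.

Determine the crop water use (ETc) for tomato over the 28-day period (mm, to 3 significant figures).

123 mm

Tmean = (32.1 + 24.3)/2 = 28.20 °C
0.408 Ra = 0.408 × 31.9 = 13.0152 mm/d equivalent
ET₀ = 0.0023 × 13.0152 × (28.20 + 17.8) × √7.8 = 0.0023 × 13.0152 × 46.00 × 2.7928 = 3.8457 mm/d
ETc = Kc × ET₀ = 1.14 × 3.8457 = 4.3841 mm/d
Over 28 days: 4.3841 × 28 = 122.755 mm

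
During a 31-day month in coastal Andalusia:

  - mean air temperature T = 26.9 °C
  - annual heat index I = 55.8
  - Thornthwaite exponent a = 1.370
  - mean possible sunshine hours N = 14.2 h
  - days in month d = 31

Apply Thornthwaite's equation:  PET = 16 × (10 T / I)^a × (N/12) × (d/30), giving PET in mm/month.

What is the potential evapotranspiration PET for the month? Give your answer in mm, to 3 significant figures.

10T/I = 10 × 26.9 / 55.8 = 4.8208
(10T/I)^a = 4.8208^1.370 = 8.6273
Uncorrected PET = 16 × 8.6273 = 138.037 mm
Correction = (N/12)(d/30) = (14.2/12)(31/30) = 1.2228
PET = 138.037 × 1.2228 = 168.792 mm/month

169 mm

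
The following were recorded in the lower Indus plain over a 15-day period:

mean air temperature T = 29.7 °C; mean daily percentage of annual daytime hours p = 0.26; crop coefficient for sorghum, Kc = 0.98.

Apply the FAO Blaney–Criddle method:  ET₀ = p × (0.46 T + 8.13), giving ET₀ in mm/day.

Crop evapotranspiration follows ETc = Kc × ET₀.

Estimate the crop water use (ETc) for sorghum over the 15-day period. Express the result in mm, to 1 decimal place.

83.3 mm

ET₀ = 0.26 × (0.46 × 29.7 + 8.13) = 0.26 × 21.792 = 5.6659 mm/d
ETc = Kc × ET₀ = 0.98 × 5.6659 = 5.5526 mm/d
Over 15 days: 5.5526 × 15 = 83.289 mm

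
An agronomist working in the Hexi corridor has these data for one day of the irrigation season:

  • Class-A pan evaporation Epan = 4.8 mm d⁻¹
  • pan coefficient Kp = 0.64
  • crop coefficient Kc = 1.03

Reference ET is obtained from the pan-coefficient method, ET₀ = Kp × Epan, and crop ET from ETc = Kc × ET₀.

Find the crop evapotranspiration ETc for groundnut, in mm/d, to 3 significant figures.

3.16 mm/d

ET₀ = 0.64 × 4.8 = 3.0720 mm/d
ETc = Kc × ET₀ = 1.03 × 3.0720 = 3.1642 mm/d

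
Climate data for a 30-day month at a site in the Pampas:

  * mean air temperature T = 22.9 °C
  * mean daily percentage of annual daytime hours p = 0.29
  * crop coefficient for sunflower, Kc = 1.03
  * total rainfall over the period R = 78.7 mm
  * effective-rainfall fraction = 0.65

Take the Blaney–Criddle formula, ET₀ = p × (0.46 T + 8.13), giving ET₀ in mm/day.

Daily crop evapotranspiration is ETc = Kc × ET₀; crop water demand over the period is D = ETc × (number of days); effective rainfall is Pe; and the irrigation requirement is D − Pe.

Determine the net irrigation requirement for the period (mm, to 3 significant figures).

116 mm

ET₀ = 0.29 × (0.46 × 22.9 + 8.13) = 0.29 × 18.664 = 5.4126 mm/d
ETc = Kc × ET₀ = 1.03 × 5.4126 = 5.5750 mm/d
Crop demand D = ETc × 30 d = 5.5750 × 30 = 167.250 mm
Pe = 0.65 × 78.7 = 51.155 mm
D − Pe = 167.250 − 51.155 = 116.095 mm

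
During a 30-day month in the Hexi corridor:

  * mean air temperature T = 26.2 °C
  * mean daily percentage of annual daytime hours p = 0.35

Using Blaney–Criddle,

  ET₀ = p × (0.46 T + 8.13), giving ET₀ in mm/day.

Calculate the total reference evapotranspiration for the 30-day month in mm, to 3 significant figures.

212 mm

ET₀ = 0.35 × (0.46 × 26.2 + 8.13) = 0.35 × 20.182 = 7.0637 mm/d
Monthly total = 7.0637 × 30 = 211.911 mm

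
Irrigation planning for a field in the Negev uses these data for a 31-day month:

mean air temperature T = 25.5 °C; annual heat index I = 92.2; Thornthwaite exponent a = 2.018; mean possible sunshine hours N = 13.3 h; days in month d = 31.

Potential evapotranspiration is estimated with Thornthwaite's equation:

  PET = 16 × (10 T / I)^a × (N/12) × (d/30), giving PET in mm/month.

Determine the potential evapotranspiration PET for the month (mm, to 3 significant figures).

143 mm

10T/I = 10 × 25.5 / 92.2 = 2.7657
(10T/I)^a = 2.7657^2.018 = 7.7905
Uncorrected PET = 16 × 7.7905 = 124.648 mm
Correction = (N/12)(d/30) = (13.3/12)(31/30) = 1.1453
PET = 124.648 × 1.1453 = 142.759 mm/month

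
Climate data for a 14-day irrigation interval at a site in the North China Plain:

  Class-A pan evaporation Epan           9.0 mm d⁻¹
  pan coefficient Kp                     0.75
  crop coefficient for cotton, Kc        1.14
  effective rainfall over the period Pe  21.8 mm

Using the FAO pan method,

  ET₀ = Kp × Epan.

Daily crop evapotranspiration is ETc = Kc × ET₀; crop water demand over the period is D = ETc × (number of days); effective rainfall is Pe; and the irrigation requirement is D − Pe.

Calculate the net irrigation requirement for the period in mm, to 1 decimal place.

85.9 mm

ET₀ = 0.75 × 9.0 = 6.7500 mm/d
ETc = Kc × ET₀ = 1.14 × 6.7500 = 7.6950 mm/d
Crop demand D = ETc × 14 d = 7.6950 × 14 = 107.730 mm
D − Pe = 107.730 − 21.8 = 85.930 mm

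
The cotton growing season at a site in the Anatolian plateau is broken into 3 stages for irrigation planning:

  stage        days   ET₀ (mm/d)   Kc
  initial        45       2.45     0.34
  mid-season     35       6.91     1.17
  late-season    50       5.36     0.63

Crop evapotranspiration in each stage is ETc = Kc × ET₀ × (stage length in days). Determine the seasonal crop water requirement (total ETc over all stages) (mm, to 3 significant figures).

initial: 0.34 × 2.45 × 45 = 37.49 mm
mid-season: 1.17 × 6.91 × 35 = 282.96 mm
late-season: 0.63 × 5.36 × 50 = 168.84 mm
Seasonal total = 489.29 mm

489 mm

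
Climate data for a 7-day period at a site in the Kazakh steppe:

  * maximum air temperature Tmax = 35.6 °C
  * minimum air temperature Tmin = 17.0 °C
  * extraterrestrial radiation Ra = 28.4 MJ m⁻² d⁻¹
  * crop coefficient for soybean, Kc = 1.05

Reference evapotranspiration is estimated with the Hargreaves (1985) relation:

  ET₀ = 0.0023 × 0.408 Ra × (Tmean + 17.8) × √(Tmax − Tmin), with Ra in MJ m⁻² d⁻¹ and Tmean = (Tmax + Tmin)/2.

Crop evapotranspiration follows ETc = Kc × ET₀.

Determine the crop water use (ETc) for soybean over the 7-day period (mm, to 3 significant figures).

37.3 mm

Tmean = (35.6 + 17.0)/2 = 26.30 °C
0.408 Ra = 0.408 × 28.4 = 11.5872 mm/d equivalent
ET₀ = 0.0023 × 11.5872 × (26.30 + 17.8) × √18.6 = 0.0023 × 11.5872 × 44.10 × 4.3128 = 5.0688 mm/d
ETc = Kc × ET₀ = 1.05 × 5.0688 = 5.3222 mm/d
Over 7 days: 5.3222 × 7 = 37.255 mm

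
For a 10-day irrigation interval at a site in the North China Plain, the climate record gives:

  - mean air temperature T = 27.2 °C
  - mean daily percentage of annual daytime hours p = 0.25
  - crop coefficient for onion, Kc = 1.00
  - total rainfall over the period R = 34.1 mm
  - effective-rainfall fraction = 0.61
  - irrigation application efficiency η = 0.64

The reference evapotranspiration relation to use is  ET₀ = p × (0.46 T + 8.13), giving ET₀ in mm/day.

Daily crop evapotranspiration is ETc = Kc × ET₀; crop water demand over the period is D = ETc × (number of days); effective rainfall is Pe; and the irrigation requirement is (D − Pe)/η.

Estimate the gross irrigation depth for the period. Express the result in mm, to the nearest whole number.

ET₀ = 0.25 × (0.46 × 27.2 + 8.13) = 0.25 × 20.642 = 5.1605 mm/d
ETc = Kc × ET₀ = 1.00 × 5.1605 = 5.1605 mm/d
Crop demand D = ETc × 10 d = 5.1605 × 10 = 51.605 mm
Pe = 0.61 × 34.1 = 20.801 mm
D − Pe = 51.605 − 20.801 = 30.804 mm
Gross irrigation = 30.804 / 0.64 = 48.131 mm

48 mm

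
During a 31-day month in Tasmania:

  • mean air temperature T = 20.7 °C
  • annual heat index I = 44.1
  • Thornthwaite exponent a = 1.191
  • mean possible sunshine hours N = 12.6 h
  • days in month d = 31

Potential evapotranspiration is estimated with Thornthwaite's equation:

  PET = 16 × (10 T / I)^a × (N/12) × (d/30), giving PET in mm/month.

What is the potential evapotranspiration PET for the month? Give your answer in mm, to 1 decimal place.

109.5 mm

10T/I = 10 × 20.7 / 44.1 = 4.6939
(10T/I)^a = 4.6939^1.191 = 6.3066
Uncorrected PET = 16 × 6.3066 = 100.906 mm
Correction = (N/12)(d/30) = (12.6/12)(31/30) = 1.0850
PET = 100.906 × 1.0850 = 109.483 mm/month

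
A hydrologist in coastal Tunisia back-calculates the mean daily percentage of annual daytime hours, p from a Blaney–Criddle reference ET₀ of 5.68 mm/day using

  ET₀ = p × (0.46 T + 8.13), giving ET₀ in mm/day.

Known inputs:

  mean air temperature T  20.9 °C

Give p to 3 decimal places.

0.320

p = ET₀ / (0.46 T + 8.13) = 5.68 / (0.46 × 20.9 + 8.13) = 5.68 / 17.744 = 0.3201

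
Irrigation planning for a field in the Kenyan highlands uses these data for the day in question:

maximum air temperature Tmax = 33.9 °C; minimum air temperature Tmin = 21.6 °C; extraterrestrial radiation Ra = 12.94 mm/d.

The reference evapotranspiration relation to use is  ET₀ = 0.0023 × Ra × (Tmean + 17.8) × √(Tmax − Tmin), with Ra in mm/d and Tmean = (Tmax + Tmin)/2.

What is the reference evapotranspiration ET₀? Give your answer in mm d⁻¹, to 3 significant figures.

4.75 mm d⁻¹

Tmean = (33.9 + 21.6)/2 = 27.75 °C
ET₀ = 0.0023 × 12.94 × (27.75 + 17.8) × √12.3 = 0.0023 × 12.94 × 45.55 × 3.5071 = 4.7544 mm/d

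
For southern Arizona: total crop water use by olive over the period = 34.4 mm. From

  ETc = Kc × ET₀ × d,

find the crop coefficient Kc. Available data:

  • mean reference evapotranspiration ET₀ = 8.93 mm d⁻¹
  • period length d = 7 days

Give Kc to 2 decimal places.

0.55

ETc = Kc × ET₀ × d  ⇒  Kc = ETc / (ET₀ × d)
Kc = 34.4 / (8.93 × 7) = 34.4 / 62.51 = 0.5503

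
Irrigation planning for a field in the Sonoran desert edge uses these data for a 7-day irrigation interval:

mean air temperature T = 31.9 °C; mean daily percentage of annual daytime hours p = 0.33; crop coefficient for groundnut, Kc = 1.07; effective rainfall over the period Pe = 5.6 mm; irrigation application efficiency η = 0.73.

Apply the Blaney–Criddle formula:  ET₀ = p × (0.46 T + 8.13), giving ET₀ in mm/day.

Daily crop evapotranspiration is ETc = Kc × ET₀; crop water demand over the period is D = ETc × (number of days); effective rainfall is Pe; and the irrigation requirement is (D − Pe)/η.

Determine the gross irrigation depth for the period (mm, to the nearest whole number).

ET₀ = 0.33 × (0.46 × 31.9 + 8.13) = 0.33 × 22.804 = 7.5253 mm/d
ETc = Kc × ET₀ = 1.07 × 7.5253 = 8.0521 mm/d
Crop demand D = ETc × 7 d = 8.0521 × 7 = 56.365 mm
D − Pe = 56.365 − 5.6 = 50.765 mm
Gross irrigation = 50.765 / 0.73 = 69.541 mm

70 mm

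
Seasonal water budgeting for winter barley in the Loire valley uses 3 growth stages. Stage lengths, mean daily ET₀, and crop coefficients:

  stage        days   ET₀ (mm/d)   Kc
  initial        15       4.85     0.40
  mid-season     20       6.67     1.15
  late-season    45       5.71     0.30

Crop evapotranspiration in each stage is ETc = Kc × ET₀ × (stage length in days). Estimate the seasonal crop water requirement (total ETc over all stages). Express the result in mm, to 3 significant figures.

260 mm

initial: 0.40 × 4.85 × 15 = 29.10 mm
mid-season: 1.15 × 6.67 × 20 = 153.41 mm
late-season: 0.30 × 5.71 × 45 = 77.09 mm
Seasonal total = 259.60 mm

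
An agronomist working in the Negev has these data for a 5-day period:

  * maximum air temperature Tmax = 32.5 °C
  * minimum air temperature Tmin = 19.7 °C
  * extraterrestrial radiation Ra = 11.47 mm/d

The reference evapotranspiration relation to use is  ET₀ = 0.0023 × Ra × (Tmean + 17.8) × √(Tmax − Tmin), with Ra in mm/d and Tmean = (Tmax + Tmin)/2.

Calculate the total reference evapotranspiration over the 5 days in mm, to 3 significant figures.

20.7 mm

Tmean = (32.5 + 19.7)/2 = 26.10 °C
ET₀ = 0.0023 × 11.47 × (26.10 + 17.8) × √12.8 = 0.0023 × 11.47 × 43.90 × 3.5777 = 4.1434 mm/d
Over 5 days: 4.1434 × 5 = 20.717 mm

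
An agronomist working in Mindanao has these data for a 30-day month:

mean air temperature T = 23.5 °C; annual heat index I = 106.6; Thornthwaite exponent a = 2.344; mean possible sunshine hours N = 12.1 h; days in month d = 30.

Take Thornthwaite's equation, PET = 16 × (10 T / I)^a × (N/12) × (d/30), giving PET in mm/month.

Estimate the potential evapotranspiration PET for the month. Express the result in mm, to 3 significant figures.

10T/I = 10 × 23.5 / 106.6 = 2.2045
(10T/I)^a = 2.2045^2.344 = 6.3785
Uncorrected PET = 16 × 6.3785 = 102.056 mm
Correction = (N/12)(d/30) = (12.1/12)(30/30) = 1.0083
PET = 102.056 × 1.0083 = 102.903 mm/month

103 mm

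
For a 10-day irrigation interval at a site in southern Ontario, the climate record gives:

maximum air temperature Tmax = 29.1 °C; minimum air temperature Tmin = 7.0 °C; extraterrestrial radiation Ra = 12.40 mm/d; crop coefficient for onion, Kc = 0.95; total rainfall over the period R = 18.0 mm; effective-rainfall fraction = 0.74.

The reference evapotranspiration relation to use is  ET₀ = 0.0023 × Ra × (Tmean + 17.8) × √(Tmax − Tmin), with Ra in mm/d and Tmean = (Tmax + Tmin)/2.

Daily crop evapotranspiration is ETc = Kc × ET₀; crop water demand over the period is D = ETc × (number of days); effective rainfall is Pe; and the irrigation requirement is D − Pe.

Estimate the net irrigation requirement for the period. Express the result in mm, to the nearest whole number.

32 mm

Tmean = (29.1 + 7.0)/2 = 18.05 °C
ET₀ = 0.0023 × 12.40 × (18.05 + 17.8) × √22.1 = 0.0023 × 12.40 × 35.85 × 4.7011 = 4.8066 mm/d
ETc = Kc × ET₀ = 0.95 × 4.8066 = 4.5663 mm/d
Crop demand D = ETc × 10 d = 4.5663 × 10 = 45.663 mm
Pe = 0.74 × 18.0 = 13.320 mm
D − Pe = 45.663 − 13.320 = 32.343 mm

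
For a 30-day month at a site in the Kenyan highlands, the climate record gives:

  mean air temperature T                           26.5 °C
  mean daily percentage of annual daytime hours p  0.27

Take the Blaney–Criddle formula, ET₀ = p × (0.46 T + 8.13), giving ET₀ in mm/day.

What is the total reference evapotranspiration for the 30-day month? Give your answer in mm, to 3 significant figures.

165 mm

ET₀ = 0.27 × (0.46 × 26.5 + 8.13) = 0.27 × 20.320 = 5.4864 mm/d
Monthly total = 5.4864 × 30 = 164.592 mm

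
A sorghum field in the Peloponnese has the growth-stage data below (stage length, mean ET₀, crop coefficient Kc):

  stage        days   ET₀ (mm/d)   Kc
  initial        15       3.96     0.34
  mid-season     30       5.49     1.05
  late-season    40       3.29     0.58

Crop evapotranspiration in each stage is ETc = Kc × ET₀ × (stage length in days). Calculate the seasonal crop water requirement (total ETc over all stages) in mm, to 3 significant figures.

269 mm

initial: 0.34 × 3.96 × 15 = 20.20 mm
mid-season: 1.05 × 5.49 × 30 = 172.94 mm
late-season: 0.58 × 3.29 × 40 = 76.33 mm
Seasonal total = 269.47 mm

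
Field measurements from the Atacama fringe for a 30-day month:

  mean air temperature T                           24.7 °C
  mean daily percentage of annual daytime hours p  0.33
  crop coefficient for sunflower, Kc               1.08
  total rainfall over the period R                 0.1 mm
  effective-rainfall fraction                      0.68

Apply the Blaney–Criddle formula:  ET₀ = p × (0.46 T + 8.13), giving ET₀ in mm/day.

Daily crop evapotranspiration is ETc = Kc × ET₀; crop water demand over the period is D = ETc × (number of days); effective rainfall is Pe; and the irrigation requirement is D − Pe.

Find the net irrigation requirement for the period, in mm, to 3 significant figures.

ET₀ = 0.33 × (0.46 × 24.7 + 8.13) = 0.33 × 19.492 = 6.4324 mm/d
ETc = Kc × ET₀ = 1.08 × 6.4324 = 6.9470 mm/d
Crop demand D = ETc × 30 d = 6.9470 × 30 = 208.410 mm
Pe = 0.68 × 0.1 = 0.068 mm
D − Pe = 208.410 − 0.068 = 208.342 mm

208 mm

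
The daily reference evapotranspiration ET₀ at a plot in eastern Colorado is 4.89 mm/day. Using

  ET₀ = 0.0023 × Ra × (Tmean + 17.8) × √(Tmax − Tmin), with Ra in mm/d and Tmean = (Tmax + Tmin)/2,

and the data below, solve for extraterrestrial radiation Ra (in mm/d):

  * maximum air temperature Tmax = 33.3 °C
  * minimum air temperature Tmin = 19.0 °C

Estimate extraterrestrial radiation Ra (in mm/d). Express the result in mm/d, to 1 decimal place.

12.8 mm/d

Tmean = 26.15 °C; √ΔT = 3.7815
Ra = ET₀ / [0.0023 × (Tmean+17.8) × √ΔT] = 4.89 / (0.0023 × 43.95 × 3.7815) = 12.793 mm/d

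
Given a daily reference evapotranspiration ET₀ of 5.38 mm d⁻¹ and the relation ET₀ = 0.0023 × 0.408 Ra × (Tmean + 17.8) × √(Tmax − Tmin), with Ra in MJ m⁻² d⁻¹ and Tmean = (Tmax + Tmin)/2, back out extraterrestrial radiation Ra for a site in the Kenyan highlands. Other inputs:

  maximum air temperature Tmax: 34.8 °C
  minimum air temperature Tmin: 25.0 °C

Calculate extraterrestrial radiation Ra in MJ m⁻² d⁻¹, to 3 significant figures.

38.4 MJ m⁻² d⁻¹

Tmean = (34.8+25.0)/2 = 29.90 °C; ΔT = 9.8
Ra = ET₀ / [0.0023 × 0.408 × (Tmean+17.8) × √ΔT]
   = 5.38 / (0.0023 × 0.408 × 47.70 × 3.1305) = 38.394 MJ m⁻² d⁻¹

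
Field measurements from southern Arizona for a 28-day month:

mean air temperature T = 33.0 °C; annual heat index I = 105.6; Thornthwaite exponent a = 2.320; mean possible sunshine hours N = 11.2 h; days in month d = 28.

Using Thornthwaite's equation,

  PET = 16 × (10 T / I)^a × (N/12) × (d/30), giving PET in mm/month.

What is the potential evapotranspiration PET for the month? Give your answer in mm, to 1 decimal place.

196.0 mm

10T/I = 10 × 33.0 / 105.6 = 3.1250
(10T/I)^a = 3.1250^2.320 = 14.0622
Uncorrected PET = 16 × 14.0622 = 224.995 mm
Correction = (N/12)(d/30) = (11.2/12)(28/30) = 0.8711
PET = 224.995 × 0.8711 = 195.993 mm/month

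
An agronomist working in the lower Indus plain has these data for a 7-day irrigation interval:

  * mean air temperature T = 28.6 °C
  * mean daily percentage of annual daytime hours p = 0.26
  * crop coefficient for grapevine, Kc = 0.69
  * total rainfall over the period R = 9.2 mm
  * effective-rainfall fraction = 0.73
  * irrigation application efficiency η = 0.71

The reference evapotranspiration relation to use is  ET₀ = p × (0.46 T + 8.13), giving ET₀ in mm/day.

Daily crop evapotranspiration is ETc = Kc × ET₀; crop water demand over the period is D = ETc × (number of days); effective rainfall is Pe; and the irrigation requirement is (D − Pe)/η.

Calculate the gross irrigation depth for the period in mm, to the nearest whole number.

28 mm

ET₀ = 0.26 × (0.46 × 28.6 + 8.13) = 0.26 × 21.286 = 5.5344 mm/d
ETc = Kc × ET₀ = 0.69 × 5.5344 = 3.8187 mm/d
Crop demand D = ETc × 7 d = 3.8187 × 7 = 26.731 mm
Pe = 0.73 × 9.2 = 6.716 mm
D − Pe = 26.731 − 6.716 = 20.015 mm
Gross irrigation = 20.015 / 0.71 = 28.190 mm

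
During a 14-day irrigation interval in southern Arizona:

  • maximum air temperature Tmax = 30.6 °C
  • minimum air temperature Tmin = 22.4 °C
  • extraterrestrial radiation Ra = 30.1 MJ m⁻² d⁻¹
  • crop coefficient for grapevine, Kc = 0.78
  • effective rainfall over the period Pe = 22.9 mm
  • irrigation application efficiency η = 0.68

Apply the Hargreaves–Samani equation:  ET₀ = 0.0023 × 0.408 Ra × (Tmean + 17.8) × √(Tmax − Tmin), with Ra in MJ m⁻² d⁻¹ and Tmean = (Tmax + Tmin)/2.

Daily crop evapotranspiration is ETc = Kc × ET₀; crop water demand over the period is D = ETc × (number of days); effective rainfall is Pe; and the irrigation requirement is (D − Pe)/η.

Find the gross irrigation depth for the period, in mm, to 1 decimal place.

23.9 mm

Tmean = (30.6 + 22.4)/2 = 26.50 °C
0.408 Ra = 0.408 × 30.1 = 12.2808 mm/d equivalent
ET₀ = 0.0023 × 12.2808 × (26.50 + 17.8) × √8.2 = 0.0023 × 12.2808 × 44.30 × 2.8636 = 3.5832 mm/d
ETc = Kc × ET₀ = 0.78 × 3.5832 = 2.7949 mm/d
Crop demand D = ETc × 14 d = 2.7949 × 14 = 39.129 mm
D − Pe = 39.129 − 22.9 = 16.229 mm
Gross irrigation = 16.229 / 0.68 = 23.866 mm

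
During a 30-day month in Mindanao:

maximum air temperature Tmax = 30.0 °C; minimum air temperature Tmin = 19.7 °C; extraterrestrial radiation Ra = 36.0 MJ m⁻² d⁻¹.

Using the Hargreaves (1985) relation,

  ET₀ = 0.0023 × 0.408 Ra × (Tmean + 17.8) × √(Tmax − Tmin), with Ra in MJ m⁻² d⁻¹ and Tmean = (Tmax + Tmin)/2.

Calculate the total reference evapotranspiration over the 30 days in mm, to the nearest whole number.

Tmean = (30.0 + 19.7)/2 = 24.85 °C
0.408 Ra = 0.408 × 36.0 = 14.6880 mm/d equivalent
ET₀ = 0.0023 × 14.6880 × (24.85 + 17.8) × √10.3 = 0.0023 × 14.6880 × 42.65 × 3.2094 = 4.6242 mm/d
Over 30 days: 4.6242 × 30 = 138.726 mm

139 mm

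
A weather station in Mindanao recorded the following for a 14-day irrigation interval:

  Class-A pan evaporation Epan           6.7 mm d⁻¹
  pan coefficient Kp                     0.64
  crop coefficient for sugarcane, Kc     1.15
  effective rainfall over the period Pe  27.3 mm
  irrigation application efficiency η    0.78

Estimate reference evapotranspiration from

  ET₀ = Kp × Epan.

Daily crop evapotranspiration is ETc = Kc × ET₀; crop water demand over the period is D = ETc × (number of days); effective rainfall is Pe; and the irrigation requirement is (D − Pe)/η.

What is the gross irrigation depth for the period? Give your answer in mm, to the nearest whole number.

ET₀ = 0.64 × 6.7 = 4.2880 mm/d
ETc = Kc × ET₀ = 1.15 × 4.2880 = 4.9312 mm/d
Crop demand D = ETc × 14 d = 4.9312 × 14 = 69.037 mm
D − Pe = 69.037 − 27.3 = 41.737 mm
Gross irrigation = 41.737 / 0.78 = 53.509 mm

54 mm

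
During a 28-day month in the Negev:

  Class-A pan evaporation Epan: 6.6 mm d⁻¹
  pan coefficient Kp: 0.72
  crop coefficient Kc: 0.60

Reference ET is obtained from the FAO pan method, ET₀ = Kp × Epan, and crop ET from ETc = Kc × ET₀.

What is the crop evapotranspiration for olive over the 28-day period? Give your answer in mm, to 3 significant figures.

79.8 mm

ET₀ = 0.72 × 6.6 = 4.7520 mm/d
ETc = Kc × ET₀ = 0.60 × 4.7520 = 2.8512 mm/d
Over 28 days: 2.8512 × 28 = 79.834 mm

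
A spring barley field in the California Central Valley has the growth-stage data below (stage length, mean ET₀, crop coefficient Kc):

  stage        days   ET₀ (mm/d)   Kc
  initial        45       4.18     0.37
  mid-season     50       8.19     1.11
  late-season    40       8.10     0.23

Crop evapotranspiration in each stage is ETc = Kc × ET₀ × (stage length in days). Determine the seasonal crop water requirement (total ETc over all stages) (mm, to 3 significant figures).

initial: 0.37 × 4.18 × 45 = 69.60 mm
mid-season: 1.11 × 8.19 × 50 = 454.55 mm
late-season: 0.23 × 8.10 × 40 = 74.52 mm
Seasonal total = 598.67 mm

599 mm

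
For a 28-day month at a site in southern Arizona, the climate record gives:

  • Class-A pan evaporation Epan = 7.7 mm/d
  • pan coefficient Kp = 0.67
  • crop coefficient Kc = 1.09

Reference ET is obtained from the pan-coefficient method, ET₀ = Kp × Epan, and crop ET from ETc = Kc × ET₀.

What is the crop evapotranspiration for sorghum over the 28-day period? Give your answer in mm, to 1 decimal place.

ET₀ = 0.67 × 7.7 = 5.1590 mm/d
ETc = Kc × ET₀ = 1.09 × 5.1590 = 5.6233 mm/d
Over 28 days: 5.6233 × 28 = 157.452 mm

157.5 mm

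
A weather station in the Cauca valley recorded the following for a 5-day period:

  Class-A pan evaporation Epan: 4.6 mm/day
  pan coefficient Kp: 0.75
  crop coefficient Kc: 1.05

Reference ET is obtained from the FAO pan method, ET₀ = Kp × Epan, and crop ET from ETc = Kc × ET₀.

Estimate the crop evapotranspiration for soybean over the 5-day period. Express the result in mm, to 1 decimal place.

ET₀ = 0.75 × 4.6 = 3.4500 mm/d
ETc = Kc × ET₀ = 1.05 × 3.4500 = 3.6225 mm/d
Over 5 days: 3.6225 × 5 = 18.113 mm

18.1 mm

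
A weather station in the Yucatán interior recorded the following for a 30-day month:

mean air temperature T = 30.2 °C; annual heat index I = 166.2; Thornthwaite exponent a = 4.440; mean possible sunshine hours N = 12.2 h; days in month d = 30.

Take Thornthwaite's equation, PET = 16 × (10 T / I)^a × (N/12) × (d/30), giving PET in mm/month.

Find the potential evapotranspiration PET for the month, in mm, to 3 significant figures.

10T/I = 10 × 30.2 / 166.2 = 1.8171
(10T/I)^a = 1.8171^4.440 = 14.1789
Uncorrected PET = 16 × 14.1789 = 226.862 mm
Correction = (N/12)(d/30) = (12.2/12)(30/30) = 1.0167
PET = 226.862 × 1.0167 = 230.651 mm/month

231 mm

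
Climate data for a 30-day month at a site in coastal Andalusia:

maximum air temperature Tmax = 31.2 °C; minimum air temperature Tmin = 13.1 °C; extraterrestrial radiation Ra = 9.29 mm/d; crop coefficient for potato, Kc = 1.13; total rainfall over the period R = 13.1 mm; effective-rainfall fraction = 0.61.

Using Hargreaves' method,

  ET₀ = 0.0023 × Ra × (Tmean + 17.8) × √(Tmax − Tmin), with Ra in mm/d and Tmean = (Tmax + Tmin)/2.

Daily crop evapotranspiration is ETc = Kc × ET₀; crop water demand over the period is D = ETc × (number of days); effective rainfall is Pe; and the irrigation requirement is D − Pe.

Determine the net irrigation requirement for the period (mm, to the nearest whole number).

115 mm

Tmean = (31.2 + 13.1)/2 = 22.15 °C
ET₀ = 0.0023 × 9.29 × (22.15 + 17.8) × √18.1 = 0.0023 × 9.29 × 39.95 × 4.2544 = 3.6316 mm/d
ETc = Kc × ET₀ = 1.13 × 3.6316 = 4.1037 mm/d
Crop demand D = ETc × 30 d = 4.1037 × 30 = 123.111 mm
Pe = 0.61 × 13.1 = 7.991 mm
D − Pe = 123.111 − 7.991 = 115.120 mm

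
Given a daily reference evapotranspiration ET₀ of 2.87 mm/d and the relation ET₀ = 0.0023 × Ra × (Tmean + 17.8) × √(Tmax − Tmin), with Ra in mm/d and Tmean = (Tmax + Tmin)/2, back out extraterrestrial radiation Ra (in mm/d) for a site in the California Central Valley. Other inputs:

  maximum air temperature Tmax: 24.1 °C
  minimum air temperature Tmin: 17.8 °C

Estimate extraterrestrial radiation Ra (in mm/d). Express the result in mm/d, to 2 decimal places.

Tmean = 20.95 °C; √ΔT = 2.5100
Ra = ET₀ / [0.0023 × (Tmean+17.8) × √ΔT] = 2.87 / (0.0023 × 38.75 × 2.5100) = 12.829 mm/d

12.83 mm/d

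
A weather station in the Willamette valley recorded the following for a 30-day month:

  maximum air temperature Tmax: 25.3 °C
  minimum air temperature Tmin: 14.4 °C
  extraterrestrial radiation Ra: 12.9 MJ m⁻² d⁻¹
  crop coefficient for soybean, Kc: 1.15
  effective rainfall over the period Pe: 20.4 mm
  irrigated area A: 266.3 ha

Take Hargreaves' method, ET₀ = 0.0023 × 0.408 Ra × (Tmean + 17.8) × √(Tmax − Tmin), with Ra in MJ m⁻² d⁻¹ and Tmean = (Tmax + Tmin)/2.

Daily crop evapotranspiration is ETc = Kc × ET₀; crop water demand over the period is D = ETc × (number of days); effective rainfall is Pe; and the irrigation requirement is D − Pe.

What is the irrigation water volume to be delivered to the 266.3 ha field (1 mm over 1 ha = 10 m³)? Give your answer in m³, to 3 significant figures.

Tmean = (25.3 + 14.4)/2 = 19.85 °C
0.408 Ra = 0.408 × 12.9 = 5.2632 mm/d equivalent
ET₀ = 0.0023 × 5.2632 × (19.85 + 17.8) × √10.9 = 0.0023 × 5.2632 × 37.65 × 3.3015 = 1.5047 mm/d
ETc = Kc × ET₀ = 1.15 × 1.5047 = 1.7304 mm/d
Crop demand D = ETc × 30 d = 1.7304 × 30 = 51.912 mm
D − Pe = 51.912 − 20.4 = 31.512 mm
Volume = 31.512 mm × 266.3 ha × 10 = 83916.5 m³

83900 m³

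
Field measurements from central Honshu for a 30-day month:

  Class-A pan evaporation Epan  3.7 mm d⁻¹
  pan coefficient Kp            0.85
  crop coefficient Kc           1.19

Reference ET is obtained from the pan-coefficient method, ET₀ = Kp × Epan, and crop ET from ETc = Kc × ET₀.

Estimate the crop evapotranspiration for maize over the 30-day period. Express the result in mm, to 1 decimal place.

ET₀ = 0.85 × 3.7 = 3.1450 mm/d
ETc = Kc × ET₀ = 1.19 × 3.1450 = 3.7426 mm/d
Over 30 days: 3.7426 × 30 = 112.278 mm

112.3 mm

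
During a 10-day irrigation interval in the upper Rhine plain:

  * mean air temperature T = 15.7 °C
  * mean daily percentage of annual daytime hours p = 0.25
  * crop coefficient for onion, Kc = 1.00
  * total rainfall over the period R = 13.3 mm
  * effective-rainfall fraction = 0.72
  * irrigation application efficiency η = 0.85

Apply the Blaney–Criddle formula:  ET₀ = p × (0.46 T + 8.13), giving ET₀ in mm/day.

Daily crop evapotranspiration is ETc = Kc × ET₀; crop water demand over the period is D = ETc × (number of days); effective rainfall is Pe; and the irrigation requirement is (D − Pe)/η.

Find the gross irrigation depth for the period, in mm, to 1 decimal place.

33.9 mm

ET₀ = 0.25 × (0.46 × 15.7 + 8.13) = 0.25 × 15.352 = 3.8380 mm/d
ETc = Kc × ET₀ = 1.00 × 3.8380 = 3.8380 mm/d
Crop demand D = ETc × 10 d = 3.8380 × 10 = 38.380 mm
Pe = 0.72 × 13.3 = 9.576 mm
D − Pe = 38.380 − 9.576 = 28.804 mm
Gross irrigation = 28.804 / 0.85 = 33.887 mm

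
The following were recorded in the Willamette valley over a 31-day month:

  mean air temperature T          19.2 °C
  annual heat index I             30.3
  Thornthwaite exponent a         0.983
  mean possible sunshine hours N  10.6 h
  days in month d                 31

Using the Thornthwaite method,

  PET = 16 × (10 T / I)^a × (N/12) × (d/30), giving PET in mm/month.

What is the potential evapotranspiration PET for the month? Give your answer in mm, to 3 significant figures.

89.7 mm

10T/I = 10 × 19.2 / 30.3 = 6.3366
(10T/I)^a = 6.3366^0.983 = 6.1408
Uncorrected PET = 16 × 6.1408 = 98.253 mm
Correction = (N/12)(d/30) = (10.6/12)(31/30) = 0.9128
PET = 98.253 × 0.9128 = 89.685 mm/month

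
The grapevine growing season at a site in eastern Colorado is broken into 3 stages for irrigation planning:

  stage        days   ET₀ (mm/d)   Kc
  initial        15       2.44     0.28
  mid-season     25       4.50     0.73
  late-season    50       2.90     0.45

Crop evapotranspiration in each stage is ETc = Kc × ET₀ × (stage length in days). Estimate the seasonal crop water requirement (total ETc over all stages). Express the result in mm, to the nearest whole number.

initial: 0.28 × 2.44 × 15 = 10.25 mm
mid-season: 0.73 × 4.50 × 25 = 82.13 mm
late-season: 0.45 × 2.90 × 50 = 65.25 mm
Seasonal total = 157.63 mm

158 mm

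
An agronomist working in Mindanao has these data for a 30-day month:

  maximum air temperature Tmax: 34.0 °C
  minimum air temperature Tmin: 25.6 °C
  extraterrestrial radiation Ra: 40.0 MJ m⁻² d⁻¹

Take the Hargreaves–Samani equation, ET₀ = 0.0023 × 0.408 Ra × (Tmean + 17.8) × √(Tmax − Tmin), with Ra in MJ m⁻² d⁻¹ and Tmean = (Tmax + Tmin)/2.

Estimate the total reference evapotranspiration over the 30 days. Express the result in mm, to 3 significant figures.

155 mm

Tmean = (34.0 + 25.6)/2 = 29.80 °C
0.408 Ra = 0.408 × 40.0 = 16.3200 mm/d equivalent
ET₀ = 0.0023 × 16.3200 × (29.80 + 17.8) × √8.4 = 0.0023 × 16.3200 × 47.60 × 2.8983 = 5.1784 mm/d
Over 30 days: 5.1784 × 30 = 155.352 mm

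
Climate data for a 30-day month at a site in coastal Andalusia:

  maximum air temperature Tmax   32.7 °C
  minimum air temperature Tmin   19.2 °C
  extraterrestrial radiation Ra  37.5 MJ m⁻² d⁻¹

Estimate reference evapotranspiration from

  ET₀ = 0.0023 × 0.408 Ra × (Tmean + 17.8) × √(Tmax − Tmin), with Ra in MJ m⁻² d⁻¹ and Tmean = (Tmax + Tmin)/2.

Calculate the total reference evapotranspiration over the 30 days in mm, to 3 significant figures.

Tmean = (32.7 + 19.2)/2 = 25.95 °C
0.408 Ra = 0.408 × 37.5 = 15.3000 mm/d equivalent
ET₀ = 0.0023 × 15.3000 × (25.95 + 17.8) × √13.5 = 0.0023 × 15.3000 × 43.75 × 3.6742 = 5.6567 mm/d
Over 30 days: 5.6567 × 30 = 169.701 mm

170 mm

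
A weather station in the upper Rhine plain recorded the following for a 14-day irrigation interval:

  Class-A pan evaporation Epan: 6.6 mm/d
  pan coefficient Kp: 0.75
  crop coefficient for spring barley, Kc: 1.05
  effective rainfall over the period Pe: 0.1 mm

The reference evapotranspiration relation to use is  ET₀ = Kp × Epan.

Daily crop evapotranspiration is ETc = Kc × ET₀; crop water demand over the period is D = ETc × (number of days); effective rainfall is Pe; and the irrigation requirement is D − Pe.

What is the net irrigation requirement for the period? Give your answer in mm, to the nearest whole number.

ET₀ = 0.75 × 6.6 = 4.9500 mm/d
ETc = Kc × ET₀ = 1.05 × 4.9500 = 5.1975 mm/d
Crop demand D = ETc × 14 d = 5.1975 × 14 = 72.765 mm
D − Pe = 72.765 − 0.1 = 72.665 mm

73 mm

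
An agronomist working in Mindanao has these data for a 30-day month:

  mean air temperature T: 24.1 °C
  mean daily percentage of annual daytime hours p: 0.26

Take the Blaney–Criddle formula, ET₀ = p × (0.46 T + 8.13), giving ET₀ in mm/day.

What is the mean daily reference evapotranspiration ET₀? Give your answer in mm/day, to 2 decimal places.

ET₀ = 0.26 × (0.46 × 24.1 + 8.13) = 0.26 × 19.216 = 4.9962 mm/d

5.00 mm/day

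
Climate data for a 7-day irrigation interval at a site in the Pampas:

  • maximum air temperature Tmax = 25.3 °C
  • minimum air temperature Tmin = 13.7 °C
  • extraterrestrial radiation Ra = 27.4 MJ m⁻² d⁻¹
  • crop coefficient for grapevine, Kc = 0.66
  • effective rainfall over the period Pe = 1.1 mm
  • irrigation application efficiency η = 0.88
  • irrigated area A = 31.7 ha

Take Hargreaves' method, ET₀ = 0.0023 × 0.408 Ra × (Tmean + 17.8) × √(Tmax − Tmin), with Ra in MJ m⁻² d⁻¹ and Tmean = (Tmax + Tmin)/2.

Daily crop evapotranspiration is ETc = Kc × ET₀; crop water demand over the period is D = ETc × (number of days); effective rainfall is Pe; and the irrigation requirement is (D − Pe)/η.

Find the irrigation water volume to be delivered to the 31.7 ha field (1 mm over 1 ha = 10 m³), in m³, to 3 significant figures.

5040 m³

Tmean = (25.3 + 13.7)/2 = 19.50 °C
0.408 Ra = 0.408 × 27.4 = 11.1792 mm/d equivalent
ET₀ = 0.0023 × 11.1792 × (19.50 + 17.8) × √11.6 = 0.0023 × 11.1792 × 37.30 × 3.4059 = 3.2665 mm/d
ETc = Kc × ET₀ = 0.66 × 3.2665 = 2.1559 mm/d
Crop demand D = ETc × 7 d = 2.1559 × 7 = 15.091 mm
D − Pe = 15.091 − 1.1 = 13.991 mm
Gross irrigation = 13.991 / 0.88 = 15.899 mm
Volume = 15.899 mm × 31.7 ha × 10 = 5040.0 m³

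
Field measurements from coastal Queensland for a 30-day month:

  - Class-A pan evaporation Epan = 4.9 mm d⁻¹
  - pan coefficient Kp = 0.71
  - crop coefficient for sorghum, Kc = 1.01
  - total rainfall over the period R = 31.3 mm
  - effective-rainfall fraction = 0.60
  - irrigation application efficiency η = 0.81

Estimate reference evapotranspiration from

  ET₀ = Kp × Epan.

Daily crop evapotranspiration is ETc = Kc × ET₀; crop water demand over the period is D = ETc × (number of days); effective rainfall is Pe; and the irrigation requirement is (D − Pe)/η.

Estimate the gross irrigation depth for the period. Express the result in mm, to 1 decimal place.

107.0 mm

ET₀ = 0.71 × 4.9 = 3.4790 mm/d
ETc = Kc × ET₀ = 1.01 × 3.4790 = 3.5138 mm/d
Crop demand D = ETc × 30 d = 3.5138 × 30 = 105.414 mm
Pe = 0.60 × 31.3 = 18.780 mm
D − Pe = 105.414 − 18.780 = 86.634 mm
Gross irrigation = 86.634 / 0.81 = 106.956 mm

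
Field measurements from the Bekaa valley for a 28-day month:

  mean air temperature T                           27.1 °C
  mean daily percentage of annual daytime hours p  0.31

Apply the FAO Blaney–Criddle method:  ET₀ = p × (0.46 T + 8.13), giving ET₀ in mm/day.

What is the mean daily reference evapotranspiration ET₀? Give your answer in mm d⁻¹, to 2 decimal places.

6.38 mm d⁻¹

ET₀ = 0.31 × (0.46 × 27.1 + 8.13) = 0.31 × 20.596 = 6.3848 mm/d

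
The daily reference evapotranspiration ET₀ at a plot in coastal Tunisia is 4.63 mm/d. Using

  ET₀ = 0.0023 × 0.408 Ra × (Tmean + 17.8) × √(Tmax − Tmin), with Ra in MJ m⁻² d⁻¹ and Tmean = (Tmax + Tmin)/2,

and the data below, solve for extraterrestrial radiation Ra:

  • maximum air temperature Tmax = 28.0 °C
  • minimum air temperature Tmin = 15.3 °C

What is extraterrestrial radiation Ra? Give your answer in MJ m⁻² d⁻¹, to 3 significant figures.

Tmean = (28.0+15.3)/2 = 21.65 °C; ΔT = 12.7
Ra = ET₀ / [0.0023 × 0.408 × (Tmean+17.8) × √ΔT]
   = 4.63 / (0.0023 × 0.408 × 39.45 × 3.5637) = 35.095 MJ m⁻² d⁻¹

35.1 MJ m⁻² d⁻¹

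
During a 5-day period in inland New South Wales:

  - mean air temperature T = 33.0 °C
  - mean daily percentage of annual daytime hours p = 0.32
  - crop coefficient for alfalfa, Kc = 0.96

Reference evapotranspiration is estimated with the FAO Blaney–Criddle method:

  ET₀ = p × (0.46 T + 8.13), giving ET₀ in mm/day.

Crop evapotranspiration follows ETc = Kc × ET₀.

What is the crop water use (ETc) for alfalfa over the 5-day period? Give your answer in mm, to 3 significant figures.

ET₀ = 0.32 × (0.46 × 33.0 + 8.13) = 0.32 × 23.310 = 7.4592 mm/d
ETc = Kc × ET₀ = 0.96 × 7.4592 = 7.1608 mm/d
Over 5 days: 7.1608 × 5 = 35.804 mm

35.8 mm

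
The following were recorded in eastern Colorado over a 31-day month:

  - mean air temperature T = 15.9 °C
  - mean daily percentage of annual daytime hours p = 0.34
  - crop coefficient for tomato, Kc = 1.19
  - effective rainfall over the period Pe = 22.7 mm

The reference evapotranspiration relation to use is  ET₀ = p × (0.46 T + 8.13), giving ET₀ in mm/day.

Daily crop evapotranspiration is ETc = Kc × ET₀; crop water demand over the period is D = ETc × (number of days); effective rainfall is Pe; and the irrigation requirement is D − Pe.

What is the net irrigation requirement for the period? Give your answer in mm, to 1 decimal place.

171.0 mm

ET₀ = 0.34 × (0.46 × 15.9 + 8.13) = 0.34 × 15.444 = 5.2510 mm/d
ETc = Kc × ET₀ = 1.19 × 5.2510 = 6.2487 mm/d
Crop demand D = ETc × 31 d = 6.2487 × 31 = 193.710 mm
D − Pe = 193.710 − 22.7 = 171.010 mm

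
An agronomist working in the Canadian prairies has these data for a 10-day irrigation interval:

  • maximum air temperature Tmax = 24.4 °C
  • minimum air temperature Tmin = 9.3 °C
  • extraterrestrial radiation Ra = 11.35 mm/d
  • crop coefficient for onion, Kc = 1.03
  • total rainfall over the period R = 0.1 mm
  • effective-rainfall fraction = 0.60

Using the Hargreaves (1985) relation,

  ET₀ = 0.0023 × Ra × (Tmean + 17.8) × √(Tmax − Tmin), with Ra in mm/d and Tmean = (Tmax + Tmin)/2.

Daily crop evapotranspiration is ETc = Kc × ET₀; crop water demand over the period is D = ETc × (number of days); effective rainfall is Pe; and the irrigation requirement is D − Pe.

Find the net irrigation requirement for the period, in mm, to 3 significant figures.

Tmean = (24.4 + 9.3)/2 = 16.85 °C
ET₀ = 0.0023 × 11.35 × (16.85 + 17.8) × √15.1 = 0.0023 × 11.35 × 34.65 × 3.8859 = 3.5149 mm/d
ETc = Kc × ET₀ = 1.03 × 3.5149 = 3.6203 mm/d
Crop demand D = ETc × 10 d = 3.6203 × 10 = 36.203 mm
Pe = 0.60 × 0.1 = 0.060 mm
D − Pe = 36.203 − 0.060 = 36.143 mm

36.1 mm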